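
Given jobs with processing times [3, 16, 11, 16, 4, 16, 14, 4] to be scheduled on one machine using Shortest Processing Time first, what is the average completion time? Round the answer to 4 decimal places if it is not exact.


Sort jobs by processing time (SPT order): [3, 4, 4, 11, 14, 16, 16, 16]
Compute completion times sequentially:
  Job 1: processing = 3, completes at 3
  Job 2: processing = 4, completes at 7
  Job 3: processing = 4, completes at 11
  Job 4: processing = 11, completes at 22
  Job 5: processing = 14, completes at 36
  Job 6: processing = 16, completes at 52
  Job 7: processing = 16, completes at 68
  Job 8: processing = 16, completes at 84
Sum of completion times = 283
Average completion time = 283/8 = 35.375

35.375


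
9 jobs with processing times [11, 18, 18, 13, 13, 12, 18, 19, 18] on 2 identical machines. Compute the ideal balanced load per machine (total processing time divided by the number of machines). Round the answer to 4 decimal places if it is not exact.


Total processing time = 11 + 18 + 18 + 13 + 13 + 12 + 18 + 19 + 18 = 140
Number of machines = 2
Ideal balanced load = 140 / 2 = 70.0

70.0


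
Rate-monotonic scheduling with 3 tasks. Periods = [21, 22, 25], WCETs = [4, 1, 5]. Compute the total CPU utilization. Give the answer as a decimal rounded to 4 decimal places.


Compute individual utilizations (exact fractions):
  Task 1: C/T = 4/21 (approx. 0.1905)
  Task 2: C/T = 1/22 (approx. 0.0455)
  Task 3: C/T = 5/25 = 1/5 (approx. 0.2)
Total utilization U = 4/21 + 1/22 + 1/5 = 1007/2310
Rounded to 4 decimal places: U = 0.4359
RM (Liu & Layland) bound for 3 tasks = 0.779763; compare with U = 1007/2310 (approx. 0.435931)
U <= bound, so schedulable by RM sufficient condition.

0.4359


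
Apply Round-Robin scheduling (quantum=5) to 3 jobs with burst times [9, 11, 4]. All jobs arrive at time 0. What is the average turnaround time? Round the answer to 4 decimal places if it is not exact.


Time quantum = 5
Execution trace:
  J1 runs 5 units, time = 5
  J2 runs 5 units, time = 10
  J3 runs 4 units, time = 14
  J1 runs 4 units, time = 18
  J2 runs 5 units, time = 23
  J2 runs 1 units, time = 24
Finish times: [18, 24, 14]
Average turnaround = 56/3 = 18.6667

18.6667


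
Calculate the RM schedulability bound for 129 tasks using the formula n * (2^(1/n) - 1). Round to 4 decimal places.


Compute 2^(1/129) = 1.0053876957
Subtract 1: 1.0053876957 - 1 = 0.0053876957
Multiply by n: 129 * 0.0053876957 = 0.6950127453
Round to 4 dp: 0.6950

0.6950


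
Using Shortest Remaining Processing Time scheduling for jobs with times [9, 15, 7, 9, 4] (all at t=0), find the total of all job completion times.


Since all jobs arrive at t=0, SRPT equals SPT ordering.
SPT order: [4, 7, 9, 9, 15]
Completion times:
  Job 1: p=4, C=4
  Job 2: p=7, C=11
  Job 3: p=9, C=20
  Job 4: p=9, C=29
  Job 5: p=15, C=44
Total completion time = 4 + 11 + 20 + 29 + 44 = 108

108


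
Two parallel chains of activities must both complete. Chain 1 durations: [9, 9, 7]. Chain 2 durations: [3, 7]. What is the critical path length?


Path A total = 9 + 9 + 7 = 25
Path B total = 3 + 7 = 10
Critical path = longest path = max(25, 10) = 25

25


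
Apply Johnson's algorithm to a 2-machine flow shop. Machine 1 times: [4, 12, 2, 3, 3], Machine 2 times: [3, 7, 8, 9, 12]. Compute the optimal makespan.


Apply Johnson's rule:
  Group 1 (a <= b): [(3, 2, 8), (4, 3, 9), (5, 3, 12)]
  Group 2 (a > b): [(2, 12, 7), (1, 4, 3)]
Optimal job order: [3, 4, 5, 2, 1]
Schedule:
  Job 3: M1 done at 2, M2 done at 10
  Job 4: M1 done at 5, M2 done at 19
  Job 5: M1 done at 8, M2 done at 31
  Job 2: M1 done at 20, M2 done at 38
  Job 1: M1 done at 24, M2 done at 41
Makespan = 41

41


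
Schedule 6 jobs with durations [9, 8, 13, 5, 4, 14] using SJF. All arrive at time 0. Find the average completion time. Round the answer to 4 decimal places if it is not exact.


SJF order (ascending): [4, 5, 8, 9, 13, 14]
Completion times:
  Job 1: burst=4, C=4
  Job 2: burst=5, C=9
  Job 3: burst=8, C=17
  Job 4: burst=9, C=26
  Job 5: burst=13, C=39
  Job 6: burst=14, C=53
Average completion = 148/6 = 24.6667

24.6667


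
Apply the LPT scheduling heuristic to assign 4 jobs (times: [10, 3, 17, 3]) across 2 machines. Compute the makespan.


Sort jobs in decreasing order (LPT): [17, 10, 3, 3]
Assign each job to the least loaded machine:
  Machine 1: jobs [17], load = 17
  Machine 2: jobs [10, 3, 3], load = 16
Makespan = max load = 17

17


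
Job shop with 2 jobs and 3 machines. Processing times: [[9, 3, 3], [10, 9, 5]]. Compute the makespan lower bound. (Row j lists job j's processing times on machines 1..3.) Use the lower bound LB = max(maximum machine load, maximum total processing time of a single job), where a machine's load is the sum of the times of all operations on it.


Machine loads:
  Machine 1: 9 + 10 = 19
  Machine 2: 3 + 9 = 12
  Machine 3: 3 + 5 = 8
Max machine load = 19
Job totals:
  Job 1: 15
  Job 2: 24
Max job total = 24
Lower bound = max(19, 24) = 24

24


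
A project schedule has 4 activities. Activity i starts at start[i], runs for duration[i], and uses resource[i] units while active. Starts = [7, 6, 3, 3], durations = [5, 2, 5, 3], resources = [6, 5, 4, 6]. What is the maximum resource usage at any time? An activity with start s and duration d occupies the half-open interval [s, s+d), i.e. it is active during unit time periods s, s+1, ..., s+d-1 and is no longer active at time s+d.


Each activity i is active on [start_i, start_i + duration_i).
Compute total resource usage per time slot:
  t=0: active resources = [], total = 0
  t=1: active resources = [], total = 0
  t=2: active resources = [], total = 0
  t=3: active resources = [4, 6], total = 10
  t=4: active resources = [4, 6], total = 10
  t=5: active resources = [4, 6], total = 10
  t=6: active resources = [5, 4], total = 9
  t=7: active resources = [6, 5, 4], total = 15
  t=8: active resources = [6], total = 6
  t=9: active resources = [6], total = 6
  t=10: active resources = [6], total = 6
  t=11: active resources = [6], total = 6
Peak resource demand = 15

15


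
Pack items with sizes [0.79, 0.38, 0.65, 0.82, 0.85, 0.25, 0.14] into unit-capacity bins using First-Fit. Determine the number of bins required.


Place items sequentially using First-Fit:
  Item 0.79 -> new Bin 1
  Item 0.38 -> new Bin 2
  Item 0.65 -> new Bin 3
  Item 0.82 -> new Bin 4
  Item 0.85 -> new Bin 5
  Item 0.25 -> Bin 2 (now 0.63)
  Item 0.14 -> Bin 1 (now 0.93)
Total bins used = 5

5


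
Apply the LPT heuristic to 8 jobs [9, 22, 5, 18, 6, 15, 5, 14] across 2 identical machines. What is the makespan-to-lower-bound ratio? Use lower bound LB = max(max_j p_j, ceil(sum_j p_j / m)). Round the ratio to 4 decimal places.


LPT order: [22, 18, 15, 14, 9, 6, 5, 5]
Machine loads after assignment: [47, 47]
LPT makespan = 47
Lower bound = max(max_job, ceil(total/2)) = max(22, 47) = 47
Ratio = 47 / 47 = 1.0

1.0


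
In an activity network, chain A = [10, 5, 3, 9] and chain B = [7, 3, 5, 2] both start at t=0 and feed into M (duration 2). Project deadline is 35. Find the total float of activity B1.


Forward pass: ES(B1) = sum of predecessors on chain B = 0
EF = ES + duration = 0 + 7 = 7
Backward pass: LF(M) = deadline = 35; LS(M) = 35 - 2 = 33
LF(B1) = LS(M) - sum(successors on chain B) = 33 - 10 = 23
LS = LF - duration = 23 - 7 = 16
Total float = LS - ES = 16 - 0 = 16

16


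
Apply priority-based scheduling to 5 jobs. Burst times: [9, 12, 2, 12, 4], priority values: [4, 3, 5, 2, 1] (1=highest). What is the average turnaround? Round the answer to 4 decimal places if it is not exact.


Sort by priority (ascending = highest first):
Order: [(1, 4), (2, 12), (3, 12), (4, 9), (5, 2)]
Completion times:
  Priority 1, burst=4, C=4
  Priority 2, burst=12, C=16
  Priority 3, burst=12, C=28
  Priority 4, burst=9, C=37
  Priority 5, burst=2, C=39
Average turnaround = 124/5 = 24.8

24.8


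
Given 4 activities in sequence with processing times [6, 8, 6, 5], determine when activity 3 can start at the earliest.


Activity 3 starts after activities 1 through 2 complete.
Predecessor durations: [6, 8]
ES = 6 + 8 = 14

14


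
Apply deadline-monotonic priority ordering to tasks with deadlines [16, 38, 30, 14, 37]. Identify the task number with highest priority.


Sort tasks by relative deadline (ascending):
  Task 4: deadline = 14
  Task 1: deadline = 16
  Task 3: deadline = 30
  Task 5: deadline = 37
  Task 2: deadline = 38
Priority order (highest first): [4, 1, 3, 5, 2]
Highest priority task = 4

4


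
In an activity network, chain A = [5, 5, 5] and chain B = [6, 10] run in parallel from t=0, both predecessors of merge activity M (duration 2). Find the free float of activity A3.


ES(A3) = sum of predecessors on chain A = 10
EF(A3) = ES + duration = 10 + 5 = 15
Successor of A3 is M. ES(M) = max(sum(A), sum(B)) = max(15, 16) = 16
Free float = ES(successor) - EF(current) = 16 - 15 = 1

1


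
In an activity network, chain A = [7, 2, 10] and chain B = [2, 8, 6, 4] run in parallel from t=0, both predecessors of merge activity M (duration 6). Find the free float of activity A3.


ES(A3) = sum of predecessors on chain A = 9
EF(A3) = ES + duration = 9 + 10 = 19
Successor of A3 is M. ES(M) = max(sum(A), sum(B)) = max(19, 20) = 20
Free float = ES(successor) - EF(current) = 20 - 19 = 1

1


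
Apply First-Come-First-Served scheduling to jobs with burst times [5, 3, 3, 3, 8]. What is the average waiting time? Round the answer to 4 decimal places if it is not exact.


FCFS order (as given): [5, 3, 3, 3, 8]
Waiting times:
  Job 1: wait = 0
  Job 2: wait = 5
  Job 3: wait = 8
  Job 4: wait = 11
  Job 5: wait = 14
Sum of waiting times = 38
Average waiting time = 38/5 = 7.6

7.6


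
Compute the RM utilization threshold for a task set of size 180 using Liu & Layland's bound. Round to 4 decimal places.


Compute 2^(1/180) = 1.0038582416
Subtract 1: 1.0038582416 - 1 = 0.0038582416
Multiply by n: 180 * 0.0038582416 = 0.6944834880
Round to 4 dp: 0.6945

0.6945


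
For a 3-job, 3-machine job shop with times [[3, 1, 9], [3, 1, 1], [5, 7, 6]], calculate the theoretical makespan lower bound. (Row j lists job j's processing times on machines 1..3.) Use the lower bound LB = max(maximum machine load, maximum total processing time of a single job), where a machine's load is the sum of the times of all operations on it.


Machine loads:
  Machine 1: 3 + 3 + 5 = 11
  Machine 2: 1 + 1 + 7 = 9
  Machine 3: 9 + 1 + 6 = 16
Max machine load = 16
Job totals:
  Job 1: 13
  Job 2: 5
  Job 3: 18
Max job total = 18
Lower bound = max(16, 18) = 18

18


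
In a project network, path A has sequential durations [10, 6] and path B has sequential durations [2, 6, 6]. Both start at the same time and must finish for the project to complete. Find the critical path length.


Path A total = 10 + 6 = 16
Path B total = 2 + 6 + 6 = 14
Critical path = longest path = max(16, 14) = 16

16


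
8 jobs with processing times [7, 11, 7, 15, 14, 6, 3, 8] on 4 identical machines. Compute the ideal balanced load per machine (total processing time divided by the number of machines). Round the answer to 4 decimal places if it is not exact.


Total processing time = 7 + 11 + 7 + 15 + 14 + 6 + 3 + 8 = 71
Number of machines = 4
Ideal balanced load = 71 / 4 = 17.75

17.75


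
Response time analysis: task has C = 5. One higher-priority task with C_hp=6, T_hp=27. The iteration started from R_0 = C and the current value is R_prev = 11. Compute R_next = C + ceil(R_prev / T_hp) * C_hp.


R_next = C + ceil(R_prev / T_hp) * C_hp
ceil(11 / 27) = ceil(0.4074) = 1
Interference = 1 * 6 = 6
R_next = 5 + 6 = 11
R_next = R_prev, so the iteration has converged (response time = 11).

11


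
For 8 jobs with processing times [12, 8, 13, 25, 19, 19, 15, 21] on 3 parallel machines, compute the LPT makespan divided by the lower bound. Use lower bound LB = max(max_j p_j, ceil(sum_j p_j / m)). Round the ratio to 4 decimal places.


LPT order: [25, 21, 19, 19, 15, 13, 12, 8]
Machine loads after assignment: [46, 48, 38]
LPT makespan = 48
Lower bound = max(max_job, ceil(total/3)) = max(25, 44) = 44
Ratio = 48 / 44 = 1.0909

1.0909


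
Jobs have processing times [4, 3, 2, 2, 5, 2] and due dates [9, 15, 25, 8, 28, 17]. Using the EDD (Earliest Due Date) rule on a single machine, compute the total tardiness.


Sort by due date (EDD order): [(2, 8), (4, 9), (3, 15), (2, 17), (2, 25), (5, 28)]
Compute completion times and tardiness:
  Job 1: p=2, d=8, C=2, tardiness=max(0,2-8)=0
  Job 2: p=4, d=9, C=6, tardiness=max(0,6-9)=0
  Job 3: p=3, d=15, C=9, tardiness=max(0,9-15)=0
  Job 4: p=2, d=17, C=11, tardiness=max(0,11-17)=0
  Job 5: p=2, d=25, C=13, tardiness=max(0,13-25)=0
  Job 6: p=5, d=28, C=18, tardiness=max(0,18-28)=0
Total tardiness = 0

0


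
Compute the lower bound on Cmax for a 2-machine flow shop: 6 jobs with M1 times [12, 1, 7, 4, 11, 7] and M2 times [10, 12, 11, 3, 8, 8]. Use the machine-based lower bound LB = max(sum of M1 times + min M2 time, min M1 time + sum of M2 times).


LB1 = sum(M1 times) + min(M2 times) = 42 + 3 = 45
LB2 = min(M1 times) + sum(M2 times) = 1 + 52 = 53
Lower bound = max(LB1, LB2) = max(45, 53) = 53

53


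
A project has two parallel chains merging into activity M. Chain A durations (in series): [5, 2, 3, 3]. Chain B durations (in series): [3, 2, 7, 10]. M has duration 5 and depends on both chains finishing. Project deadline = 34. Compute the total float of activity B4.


Forward pass: ES(B4) = sum of predecessors on chain B = 12
EF = ES + duration = 12 + 10 = 22
Backward pass: LF(M) = deadline = 34; LS(M) = 34 - 5 = 29
LF(B4) = LS(M) - sum(successors on chain B) = 29 - 0 = 29
LS = LF - duration = 29 - 10 = 19
Total float = LS - ES = 19 - 12 = 7

7


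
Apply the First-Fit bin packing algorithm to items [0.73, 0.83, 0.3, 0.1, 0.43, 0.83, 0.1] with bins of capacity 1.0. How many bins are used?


Place items sequentially using First-Fit:
  Item 0.73 -> new Bin 1
  Item 0.83 -> new Bin 2
  Item 0.3 -> new Bin 3
  Item 0.1 -> Bin 1 (now 0.83)
  Item 0.43 -> Bin 3 (now 0.73)
  Item 0.83 -> new Bin 4
  Item 0.1 -> Bin 1 (now 0.93)
Total bins used = 4

4


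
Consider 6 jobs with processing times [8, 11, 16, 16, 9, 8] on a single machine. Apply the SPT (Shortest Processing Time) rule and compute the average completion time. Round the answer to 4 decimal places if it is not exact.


Sort jobs by processing time (SPT order): [8, 8, 9, 11, 16, 16]
Compute completion times sequentially:
  Job 1: processing = 8, completes at 8
  Job 2: processing = 8, completes at 16
  Job 3: processing = 9, completes at 25
  Job 4: processing = 11, completes at 36
  Job 5: processing = 16, completes at 52
  Job 6: processing = 16, completes at 68
Sum of completion times = 205
Average completion time = 205/6 = 34.1667

34.1667


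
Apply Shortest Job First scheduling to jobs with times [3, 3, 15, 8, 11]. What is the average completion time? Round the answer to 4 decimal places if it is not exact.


SJF order (ascending): [3, 3, 8, 11, 15]
Completion times:
  Job 1: burst=3, C=3
  Job 2: burst=3, C=6
  Job 3: burst=8, C=14
  Job 4: burst=11, C=25
  Job 5: burst=15, C=40
Average completion = 88/5 = 17.6

17.6


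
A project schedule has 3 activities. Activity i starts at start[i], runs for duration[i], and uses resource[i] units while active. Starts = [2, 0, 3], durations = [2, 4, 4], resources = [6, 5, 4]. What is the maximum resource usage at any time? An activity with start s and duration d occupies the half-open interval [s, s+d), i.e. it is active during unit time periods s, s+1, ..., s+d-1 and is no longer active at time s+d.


Each activity i is active on [start_i, start_i + duration_i).
Compute total resource usage per time slot:
  t=0: active resources = [5], total = 5
  t=1: active resources = [5], total = 5
  t=2: active resources = [6, 5], total = 11
  t=3: active resources = [6, 5, 4], total = 15
  t=4: active resources = [4], total = 4
  t=5: active resources = [4], total = 4
  t=6: active resources = [4], total = 4
Peak resource demand = 15

15


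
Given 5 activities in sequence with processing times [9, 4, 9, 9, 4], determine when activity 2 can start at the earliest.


Activity 2 starts after activities 1 through 1 complete.
Predecessor durations: [9]
ES = 9 = 9

9


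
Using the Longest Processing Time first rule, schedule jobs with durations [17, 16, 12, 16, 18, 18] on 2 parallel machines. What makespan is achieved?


Sort jobs in decreasing order (LPT): [18, 18, 17, 16, 16, 12]
Assign each job to the least loaded machine:
  Machine 1: jobs [18, 17, 12], load = 47
  Machine 2: jobs [18, 16, 16], load = 50
Makespan = max load = 50

50


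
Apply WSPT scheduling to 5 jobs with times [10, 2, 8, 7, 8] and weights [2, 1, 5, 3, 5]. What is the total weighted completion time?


Compute p/w ratios and sort ascending (WSPT): [(8, 5), (8, 5), (2, 1), (7, 3), (10, 2)]
Compute weighted completion times:
  Job (p=8,w=5): C=8, w*C=5*8=40
  Job (p=8,w=5): C=16, w*C=5*16=80
  Job (p=2,w=1): C=18, w*C=1*18=18
  Job (p=7,w=3): C=25, w*C=3*25=75
  Job (p=10,w=2): C=35, w*C=2*35=70
Total weighted completion time = 283

283


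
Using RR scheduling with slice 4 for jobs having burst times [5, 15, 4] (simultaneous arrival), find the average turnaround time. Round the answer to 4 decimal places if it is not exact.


Time quantum = 4
Execution trace:
  J1 runs 4 units, time = 4
  J2 runs 4 units, time = 8
  J3 runs 4 units, time = 12
  J1 runs 1 units, time = 13
  J2 runs 4 units, time = 17
  J2 runs 4 units, time = 21
  J2 runs 3 units, time = 24
Finish times: [13, 24, 12]
Average turnaround = 49/3 = 16.3333

16.3333


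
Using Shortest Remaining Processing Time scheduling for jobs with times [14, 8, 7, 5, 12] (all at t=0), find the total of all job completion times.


Since all jobs arrive at t=0, SRPT equals SPT ordering.
SPT order: [5, 7, 8, 12, 14]
Completion times:
  Job 1: p=5, C=5
  Job 2: p=7, C=12
  Job 3: p=8, C=20
  Job 4: p=12, C=32
  Job 5: p=14, C=46
Total completion time = 5 + 12 + 20 + 32 + 46 = 115

115


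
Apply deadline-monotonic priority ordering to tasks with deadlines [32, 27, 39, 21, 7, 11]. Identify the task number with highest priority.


Sort tasks by relative deadline (ascending):
  Task 5: deadline = 7
  Task 6: deadline = 11
  Task 4: deadline = 21
  Task 2: deadline = 27
  Task 1: deadline = 32
  Task 3: deadline = 39
Priority order (highest first): [5, 6, 4, 2, 1, 3]
Highest priority task = 5

5


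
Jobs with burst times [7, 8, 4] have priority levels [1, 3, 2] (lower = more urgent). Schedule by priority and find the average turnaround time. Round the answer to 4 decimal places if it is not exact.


Sort by priority (ascending = highest first):
Order: [(1, 7), (2, 4), (3, 8)]
Completion times:
  Priority 1, burst=7, C=7
  Priority 2, burst=4, C=11
  Priority 3, burst=8, C=19
Average turnaround = 37/3 = 12.3333

12.3333


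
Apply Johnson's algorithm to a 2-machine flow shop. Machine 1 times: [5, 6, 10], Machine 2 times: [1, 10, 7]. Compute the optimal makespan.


Apply Johnson's rule:
  Group 1 (a <= b): [(2, 6, 10)]
  Group 2 (a > b): [(3, 10, 7), (1, 5, 1)]
Optimal job order: [2, 3, 1]
Schedule:
  Job 2: M1 done at 6, M2 done at 16
  Job 3: M1 done at 16, M2 done at 23
  Job 1: M1 done at 21, M2 done at 24
Makespan = 24

24


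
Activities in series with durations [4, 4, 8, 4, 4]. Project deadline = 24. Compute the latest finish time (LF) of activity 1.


LF(activity 1) = deadline - sum of successor durations
Successors: activities 2 through 5 with durations [4, 8, 4, 4]
Sum of successor durations = 20
LF = 24 - 20 = 4

4


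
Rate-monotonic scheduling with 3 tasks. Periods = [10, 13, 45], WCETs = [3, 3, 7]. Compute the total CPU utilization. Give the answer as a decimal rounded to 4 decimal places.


Compute individual utilizations (exact fractions):
  Task 1: C/T = 3/10 (approx. 0.3)
  Task 2: C/T = 3/13 (approx. 0.2308)
  Task 3: C/T = 7/45 (approx. 0.1556)
Total utilization U = 3/10 + 3/13 + 7/45 = 803/1170
Rounded to 4 decimal places: U = 0.6863
RM (Liu & Layland) bound for 3 tasks = 0.779763; compare with U = 803/1170 (approx. 0.686325)
U <= bound, so schedulable by RM sufficient condition.

0.6863


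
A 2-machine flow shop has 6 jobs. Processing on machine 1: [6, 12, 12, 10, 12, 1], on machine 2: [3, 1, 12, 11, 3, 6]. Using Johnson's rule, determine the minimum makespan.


Apply Johnson's rule:
  Group 1 (a <= b): [(6, 1, 6), (4, 10, 11), (3, 12, 12)]
  Group 2 (a > b): [(1, 6, 3), (5, 12, 3), (2, 12, 1)]
Optimal job order: [6, 4, 3, 1, 5, 2]
Schedule:
  Job 6: M1 done at 1, M2 done at 7
  Job 4: M1 done at 11, M2 done at 22
  Job 3: M1 done at 23, M2 done at 35
  Job 1: M1 done at 29, M2 done at 38
  Job 5: M1 done at 41, M2 done at 44
  Job 2: M1 done at 53, M2 done at 54
Makespan = 54

54


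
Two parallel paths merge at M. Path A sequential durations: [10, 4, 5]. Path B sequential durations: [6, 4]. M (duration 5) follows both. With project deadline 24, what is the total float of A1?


Forward pass: ES(A1) = sum of predecessors on chain A = 0
EF = ES + duration = 0 + 10 = 10
Backward pass: LF(M) = deadline = 24; LS(M) = 24 - 5 = 19
LF(A1) = LS(M) - sum(successors on chain A) = 19 - 9 = 10
LS = LF - duration = 10 - 10 = 0
Total float = LS - ES = 0 - 0 = 0

0


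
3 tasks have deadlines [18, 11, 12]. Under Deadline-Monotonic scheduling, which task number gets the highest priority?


Sort tasks by relative deadline (ascending):
  Task 2: deadline = 11
  Task 3: deadline = 12
  Task 1: deadline = 18
Priority order (highest first): [2, 3, 1]
Highest priority task = 2

2


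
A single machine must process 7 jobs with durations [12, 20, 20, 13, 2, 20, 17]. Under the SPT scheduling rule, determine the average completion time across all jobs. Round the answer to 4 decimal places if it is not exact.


Sort jobs by processing time (SPT order): [2, 12, 13, 17, 20, 20, 20]
Compute completion times sequentially:
  Job 1: processing = 2, completes at 2
  Job 2: processing = 12, completes at 14
  Job 3: processing = 13, completes at 27
  Job 4: processing = 17, completes at 44
  Job 5: processing = 20, completes at 64
  Job 6: processing = 20, completes at 84
  Job 7: processing = 20, completes at 104
Sum of completion times = 339
Average completion time = 339/7 = 48.4286

48.4286


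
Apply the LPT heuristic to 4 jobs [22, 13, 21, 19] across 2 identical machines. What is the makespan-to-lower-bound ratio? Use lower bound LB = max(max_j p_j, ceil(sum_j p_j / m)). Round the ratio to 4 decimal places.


LPT order: [22, 21, 19, 13]
Machine loads after assignment: [35, 40]
LPT makespan = 40
Lower bound = max(max_job, ceil(total/2)) = max(22, 38) = 38
Ratio = 40 / 38 = 1.0526

1.0526


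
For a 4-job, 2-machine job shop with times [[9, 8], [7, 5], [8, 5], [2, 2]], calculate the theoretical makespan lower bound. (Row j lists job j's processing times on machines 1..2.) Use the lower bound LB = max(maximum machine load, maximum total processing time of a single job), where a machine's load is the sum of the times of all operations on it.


Machine loads:
  Machine 1: 9 + 7 + 8 + 2 = 26
  Machine 2: 8 + 5 + 5 + 2 = 20
Max machine load = 26
Job totals:
  Job 1: 17
  Job 2: 12
  Job 3: 13
  Job 4: 4
Max job total = 17
Lower bound = max(26, 17) = 26

26


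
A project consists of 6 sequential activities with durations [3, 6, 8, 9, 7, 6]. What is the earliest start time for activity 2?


Activity 2 starts after activities 1 through 1 complete.
Predecessor durations: [3]
ES = 3 = 3

3


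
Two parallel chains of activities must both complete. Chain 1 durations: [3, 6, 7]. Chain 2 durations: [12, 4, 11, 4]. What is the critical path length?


Path A total = 3 + 6 + 7 = 16
Path B total = 12 + 4 + 11 + 4 = 31
Critical path = longest path = max(16, 31) = 31

31


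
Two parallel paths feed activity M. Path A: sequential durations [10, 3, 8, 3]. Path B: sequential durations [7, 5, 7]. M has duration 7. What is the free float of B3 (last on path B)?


ES(B3) = sum of predecessors on chain B = 12
EF(B3) = ES + duration = 12 + 7 = 19
Successor of B3 is M. ES(M) = max(sum(A), sum(B)) = max(24, 19) = 24
Free float = ES(successor) - EF(current) = 24 - 19 = 5

5


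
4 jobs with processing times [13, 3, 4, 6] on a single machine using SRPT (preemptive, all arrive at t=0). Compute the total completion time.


Since all jobs arrive at t=0, SRPT equals SPT ordering.
SPT order: [3, 4, 6, 13]
Completion times:
  Job 1: p=3, C=3
  Job 2: p=4, C=7
  Job 3: p=6, C=13
  Job 4: p=13, C=26
Total completion time = 3 + 7 + 13 + 26 = 49

49


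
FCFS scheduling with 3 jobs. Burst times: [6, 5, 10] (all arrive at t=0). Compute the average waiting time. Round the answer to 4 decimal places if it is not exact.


FCFS order (as given): [6, 5, 10]
Waiting times:
  Job 1: wait = 0
  Job 2: wait = 6
  Job 3: wait = 11
Sum of waiting times = 17
Average waiting time = 17/3 = 5.6667

5.6667


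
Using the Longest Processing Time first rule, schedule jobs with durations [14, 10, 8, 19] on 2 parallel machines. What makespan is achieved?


Sort jobs in decreasing order (LPT): [19, 14, 10, 8]
Assign each job to the least loaded machine:
  Machine 1: jobs [19, 8], load = 27
  Machine 2: jobs [14, 10], load = 24
Makespan = max load = 27

27


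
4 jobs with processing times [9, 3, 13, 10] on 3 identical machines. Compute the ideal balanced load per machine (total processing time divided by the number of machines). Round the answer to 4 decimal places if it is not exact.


Total processing time = 9 + 3 + 13 + 10 = 35
Number of machines = 3
Ideal balanced load = 35 / 3 = 11.6667

11.6667


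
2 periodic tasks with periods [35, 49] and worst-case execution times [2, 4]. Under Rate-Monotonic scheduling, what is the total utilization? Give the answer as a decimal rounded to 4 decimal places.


Compute individual utilizations (exact fractions):
  Task 1: C/T = 2/35 (approx. 0.0571)
  Task 2: C/T = 4/49 (approx. 0.0816)
Total utilization U = 2/35 + 4/49 = 34/245
Rounded to 4 decimal places: U = 0.1388
RM (Liu & Layland) bound for 2 tasks = 0.828427; compare with U = 34/245 (approx. 0.138776)
U <= bound, so schedulable by RM sufficient condition.

0.1388


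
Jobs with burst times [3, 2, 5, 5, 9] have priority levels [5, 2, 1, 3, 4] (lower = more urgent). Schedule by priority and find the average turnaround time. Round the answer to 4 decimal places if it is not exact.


Sort by priority (ascending = highest first):
Order: [(1, 5), (2, 2), (3, 5), (4, 9), (5, 3)]
Completion times:
  Priority 1, burst=5, C=5
  Priority 2, burst=2, C=7
  Priority 3, burst=5, C=12
  Priority 4, burst=9, C=21
  Priority 5, burst=3, C=24
Average turnaround = 69/5 = 13.8

13.8


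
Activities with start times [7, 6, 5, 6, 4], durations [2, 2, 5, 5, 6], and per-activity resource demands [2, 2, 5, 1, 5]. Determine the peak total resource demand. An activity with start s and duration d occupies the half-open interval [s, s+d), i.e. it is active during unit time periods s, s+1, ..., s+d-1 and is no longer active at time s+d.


Each activity i is active on [start_i, start_i + duration_i).
Compute total resource usage per time slot:
  t=0: active resources = [], total = 0
  t=1: active resources = [], total = 0
  t=2: active resources = [], total = 0
  t=3: active resources = [], total = 0
  t=4: active resources = [5], total = 5
  t=5: active resources = [5, 5], total = 10
  t=6: active resources = [2, 5, 1, 5], total = 13
  t=7: active resources = [2, 2, 5, 1, 5], total = 15
  t=8: active resources = [2, 5, 1, 5], total = 13
  t=9: active resources = [5, 1, 5], total = 11
  t=10: active resources = [1], total = 1
Peak resource demand = 15

15


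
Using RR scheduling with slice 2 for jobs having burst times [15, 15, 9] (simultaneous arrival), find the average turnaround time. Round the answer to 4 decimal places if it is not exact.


Time quantum = 2
Execution trace:
  J1 runs 2 units, time = 2
  J2 runs 2 units, time = 4
  J3 runs 2 units, time = 6
  J1 runs 2 units, time = 8
  J2 runs 2 units, time = 10
  J3 runs 2 units, time = 12
  J1 runs 2 units, time = 14
  J2 runs 2 units, time = 16
  J3 runs 2 units, time = 18
  J1 runs 2 units, time = 20
  J2 runs 2 units, time = 22
  J3 runs 2 units, time = 24
  J1 runs 2 units, time = 26
  J2 runs 2 units, time = 28
  J3 runs 1 units, time = 29
  J1 runs 2 units, time = 31
  J2 runs 2 units, time = 33
  J1 runs 2 units, time = 35
  J2 runs 2 units, time = 37
  J1 runs 1 units, time = 38
  J2 runs 1 units, time = 39
Finish times: [38, 39, 29]
Average turnaround = 106/3 = 35.3333

35.3333


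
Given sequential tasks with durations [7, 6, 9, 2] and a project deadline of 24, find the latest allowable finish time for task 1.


LF(activity 1) = deadline - sum of successor durations
Successors: activities 2 through 4 with durations [6, 9, 2]
Sum of successor durations = 17
LF = 24 - 17 = 7

7


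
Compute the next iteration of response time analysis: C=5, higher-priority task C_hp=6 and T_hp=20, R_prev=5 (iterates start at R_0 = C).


R_next = C + ceil(R_prev / T_hp) * C_hp
ceil(5 / 20) = ceil(0.25) = 1
Interference = 1 * 6 = 6
R_next = 5 + 6 = 11

11


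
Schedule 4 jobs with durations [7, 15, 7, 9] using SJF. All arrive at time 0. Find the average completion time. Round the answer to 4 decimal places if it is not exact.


SJF order (ascending): [7, 7, 9, 15]
Completion times:
  Job 1: burst=7, C=7
  Job 2: burst=7, C=14
  Job 3: burst=9, C=23
  Job 4: burst=15, C=38
Average completion = 82/4 = 20.5

20.5


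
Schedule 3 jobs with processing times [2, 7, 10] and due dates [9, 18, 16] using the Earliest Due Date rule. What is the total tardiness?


Sort by due date (EDD order): [(2, 9), (10, 16), (7, 18)]
Compute completion times and tardiness:
  Job 1: p=2, d=9, C=2, tardiness=max(0,2-9)=0
  Job 2: p=10, d=16, C=12, tardiness=max(0,12-16)=0
  Job 3: p=7, d=18, C=19, tardiness=max(0,19-18)=1
Total tardiness = 1

1


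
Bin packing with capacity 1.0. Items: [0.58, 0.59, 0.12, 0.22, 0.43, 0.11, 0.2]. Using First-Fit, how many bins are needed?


Place items sequentially using First-Fit:
  Item 0.58 -> new Bin 1
  Item 0.59 -> new Bin 2
  Item 0.12 -> Bin 1 (now 0.7)
  Item 0.22 -> Bin 1 (now 0.92)
  Item 0.43 -> new Bin 3
  Item 0.11 -> Bin 2 (now 0.7)
  Item 0.2 -> Bin 2 (now 0.9)
Total bins used = 3

3


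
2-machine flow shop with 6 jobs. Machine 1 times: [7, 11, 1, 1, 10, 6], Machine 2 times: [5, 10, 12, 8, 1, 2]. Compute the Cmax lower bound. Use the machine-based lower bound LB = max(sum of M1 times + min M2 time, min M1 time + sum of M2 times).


LB1 = sum(M1 times) + min(M2 times) = 36 + 1 = 37
LB2 = min(M1 times) + sum(M2 times) = 1 + 38 = 39
Lower bound = max(LB1, LB2) = max(37, 39) = 39

39


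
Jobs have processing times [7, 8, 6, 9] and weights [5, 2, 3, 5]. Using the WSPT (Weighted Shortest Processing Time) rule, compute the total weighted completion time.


Compute p/w ratios and sort ascending (WSPT): [(7, 5), (9, 5), (6, 3), (8, 2)]
Compute weighted completion times:
  Job (p=7,w=5): C=7, w*C=5*7=35
  Job (p=9,w=5): C=16, w*C=5*16=80
  Job (p=6,w=3): C=22, w*C=3*22=66
  Job (p=8,w=2): C=30, w*C=2*30=60
Total weighted completion time = 241

241


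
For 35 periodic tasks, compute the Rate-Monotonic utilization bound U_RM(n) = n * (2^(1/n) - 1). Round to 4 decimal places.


Compute 2^(1/35) = 1.0200016094
Subtract 1: 1.0200016094 - 1 = 0.0200016094
Multiply by n: 35 * 0.0200016094 = 0.7000563290
Round to 4 dp: 0.7001

0.7001


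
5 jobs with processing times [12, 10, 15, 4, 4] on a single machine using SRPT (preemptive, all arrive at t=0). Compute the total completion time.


Since all jobs arrive at t=0, SRPT equals SPT ordering.
SPT order: [4, 4, 10, 12, 15]
Completion times:
  Job 1: p=4, C=4
  Job 2: p=4, C=8
  Job 3: p=10, C=18
  Job 4: p=12, C=30
  Job 5: p=15, C=45
Total completion time = 4 + 8 + 18 + 30 + 45 = 105

105


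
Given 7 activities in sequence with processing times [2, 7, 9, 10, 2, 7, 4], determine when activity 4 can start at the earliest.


Activity 4 starts after activities 1 through 3 complete.
Predecessor durations: [2, 7, 9]
ES = 2 + 7 + 9 = 18

18


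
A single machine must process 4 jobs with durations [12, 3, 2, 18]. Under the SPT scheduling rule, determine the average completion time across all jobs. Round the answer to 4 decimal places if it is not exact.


Sort jobs by processing time (SPT order): [2, 3, 12, 18]
Compute completion times sequentially:
  Job 1: processing = 2, completes at 2
  Job 2: processing = 3, completes at 5
  Job 3: processing = 12, completes at 17
  Job 4: processing = 18, completes at 35
Sum of completion times = 59
Average completion time = 59/4 = 14.75

14.75


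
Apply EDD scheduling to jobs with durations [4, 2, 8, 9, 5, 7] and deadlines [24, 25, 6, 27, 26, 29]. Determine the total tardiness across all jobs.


Sort by due date (EDD order): [(8, 6), (4, 24), (2, 25), (5, 26), (9, 27), (7, 29)]
Compute completion times and tardiness:
  Job 1: p=8, d=6, C=8, tardiness=max(0,8-6)=2
  Job 2: p=4, d=24, C=12, tardiness=max(0,12-24)=0
  Job 3: p=2, d=25, C=14, tardiness=max(0,14-25)=0
  Job 4: p=5, d=26, C=19, tardiness=max(0,19-26)=0
  Job 5: p=9, d=27, C=28, tardiness=max(0,28-27)=1
  Job 6: p=7, d=29, C=35, tardiness=max(0,35-29)=6
Total tardiness = 9

9


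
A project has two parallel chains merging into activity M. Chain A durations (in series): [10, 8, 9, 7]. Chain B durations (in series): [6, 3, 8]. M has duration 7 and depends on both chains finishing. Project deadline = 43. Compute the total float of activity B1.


Forward pass: ES(B1) = sum of predecessors on chain B = 0
EF = ES + duration = 0 + 6 = 6
Backward pass: LF(M) = deadline = 43; LS(M) = 43 - 7 = 36
LF(B1) = LS(M) - sum(successors on chain B) = 36 - 11 = 25
LS = LF - duration = 25 - 6 = 19
Total float = LS - ES = 19 - 0 = 19

19


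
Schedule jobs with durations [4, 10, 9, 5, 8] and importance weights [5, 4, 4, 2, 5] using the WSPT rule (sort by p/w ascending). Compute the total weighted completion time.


Compute p/w ratios and sort ascending (WSPT): [(4, 5), (8, 5), (9, 4), (10, 4), (5, 2)]
Compute weighted completion times:
  Job (p=4,w=5): C=4, w*C=5*4=20
  Job (p=8,w=5): C=12, w*C=5*12=60
  Job (p=9,w=4): C=21, w*C=4*21=84
  Job (p=10,w=4): C=31, w*C=4*31=124
  Job (p=5,w=2): C=36, w*C=2*36=72
Total weighted completion time = 360

360


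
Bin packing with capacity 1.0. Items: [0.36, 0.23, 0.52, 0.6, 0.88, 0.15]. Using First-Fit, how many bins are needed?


Place items sequentially using First-Fit:
  Item 0.36 -> new Bin 1
  Item 0.23 -> Bin 1 (now 0.59)
  Item 0.52 -> new Bin 2
  Item 0.6 -> new Bin 3
  Item 0.88 -> new Bin 4
  Item 0.15 -> Bin 1 (now 0.74)
Total bins used = 4

4


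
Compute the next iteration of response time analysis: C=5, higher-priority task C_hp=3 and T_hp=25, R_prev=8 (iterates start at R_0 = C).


R_next = C + ceil(R_prev / T_hp) * C_hp
ceil(8 / 25) = ceil(0.32) = 1
Interference = 1 * 3 = 3
R_next = 5 + 3 = 8
R_next = R_prev, so the iteration has converged (response time = 8).

8


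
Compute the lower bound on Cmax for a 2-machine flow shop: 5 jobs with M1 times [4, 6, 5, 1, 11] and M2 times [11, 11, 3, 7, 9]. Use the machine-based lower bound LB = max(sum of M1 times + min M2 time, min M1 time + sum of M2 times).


LB1 = sum(M1 times) + min(M2 times) = 27 + 3 = 30
LB2 = min(M1 times) + sum(M2 times) = 1 + 41 = 42
Lower bound = max(LB1, LB2) = max(30, 42) = 42

42


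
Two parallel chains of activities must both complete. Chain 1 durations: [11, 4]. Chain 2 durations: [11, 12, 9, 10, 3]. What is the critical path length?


Path A total = 11 + 4 = 15
Path B total = 11 + 12 + 9 + 10 + 3 = 45
Critical path = longest path = max(15, 45) = 45

45


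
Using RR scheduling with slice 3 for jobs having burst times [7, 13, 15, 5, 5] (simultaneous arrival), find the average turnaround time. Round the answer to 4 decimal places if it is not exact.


Time quantum = 3
Execution trace:
  J1 runs 3 units, time = 3
  J2 runs 3 units, time = 6
  J3 runs 3 units, time = 9
  J4 runs 3 units, time = 12
  J5 runs 3 units, time = 15
  J1 runs 3 units, time = 18
  J2 runs 3 units, time = 21
  J3 runs 3 units, time = 24
  J4 runs 2 units, time = 26
  J5 runs 2 units, time = 28
  J1 runs 1 units, time = 29
  J2 runs 3 units, time = 32
  J3 runs 3 units, time = 35
  J2 runs 3 units, time = 38
  J3 runs 3 units, time = 41
  J2 runs 1 units, time = 42
  J3 runs 3 units, time = 45
Finish times: [29, 42, 45, 26, 28]
Average turnaround = 170/5 = 34.0

34.0


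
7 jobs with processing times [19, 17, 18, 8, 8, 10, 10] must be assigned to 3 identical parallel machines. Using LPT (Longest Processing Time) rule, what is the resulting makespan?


Sort jobs in decreasing order (LPT): [19, 18, 17, 10, 10, 8, 8]
Assign each job to the least loaded machine:
  Machine 1: jobs [19, 8, 8], load = 35
  Machine 2: jobs [18, 10], load = 28
  Machine 3: jobs [17, 10], load = 27
Makespan = max load = 35

35


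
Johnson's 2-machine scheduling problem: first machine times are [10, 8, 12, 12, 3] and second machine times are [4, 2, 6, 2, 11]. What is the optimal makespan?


Apply Johnson's rule:
  Group 1 (a <= b): [(5, 3, 11)]
  Group 2 (a > b): [(3, 12, 6), (1, 10, 4), (2, 8, 2), (4, 12, 2)]
Optimal job order: [5, 3, 1, 2, 4]
Schedule:
  Job 5: M1 done at 3, M2 done at 14
  Job 3: M1 done at 15, M2 done at 21
  Job 1: M1 done at 25, M2 done at 29
  Job 2: M1 done at 33, M2 done at 35
  Job 4: M1 done at 45, M2 done at 47
Makespan = 47

47


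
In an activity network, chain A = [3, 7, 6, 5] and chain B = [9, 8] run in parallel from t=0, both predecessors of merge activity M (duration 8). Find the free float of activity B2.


ES(B2) = sum of predecessors on chain B = 9
EF(B2) = ES + duration = 9 + 8 = 17
Successor of B2 is M. ES(M) = max(sum(A), sum(B)) = max(21, 17) = 21
Free float = ES(successor) - EF(current) = 21 - 17 = 4

4


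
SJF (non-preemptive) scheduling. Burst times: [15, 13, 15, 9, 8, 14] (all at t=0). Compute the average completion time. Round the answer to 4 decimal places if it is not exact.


SJF order (ascending): [8, 9, 13, 14, 15, 15]
Completion times:
  Job 1: burst=8, C=8
  Job 2: burst=9, C=17
  Job 3: burst=13, C=30
  Job 4: burst=14, C=44
  Job 5: burst=15, C=59
  Job 6: burst=15, C=74
Average completion = 232/6 = 38.6667

38.6667


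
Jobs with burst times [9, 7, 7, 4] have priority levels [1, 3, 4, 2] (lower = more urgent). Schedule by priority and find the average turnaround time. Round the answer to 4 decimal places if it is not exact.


Sort by priority (ascending = highest first):
Order: [(1, 9), (2, 4), (3, 7), (4, 7)]
Completion times:
  Priority 1, burst=9, C=9
  Priority 2, burst=4, C=13
  Priority 3, burst=7, C=20
  Priority 4, burst=7, C=27
Average turnaround = 69/4 = 17.25

17.25


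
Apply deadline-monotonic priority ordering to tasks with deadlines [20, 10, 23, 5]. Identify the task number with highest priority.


Sort tasks by relative deadline (ascending):
  Task 4: deadline = 5
  Task 2: deadline = 10
  Task 1: deadline = 20
  Task 3: deadline = 23
Priority order (highest first): [4, 2, 1, 3]
Highest priority task = 4

4


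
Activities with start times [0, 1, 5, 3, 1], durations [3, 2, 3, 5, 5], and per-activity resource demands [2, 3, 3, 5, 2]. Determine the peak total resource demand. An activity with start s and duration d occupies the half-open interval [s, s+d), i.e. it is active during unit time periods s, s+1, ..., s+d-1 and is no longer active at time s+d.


Each activity i is active on [start_i, start_i + duration_i).
Compute total resource usage per time slot:
  t=0: active resources = [2], total = 2
  t=1: active resources = [2, 3, 2], total = 7
  t=2: active resources = [2, 3, 2], total = 7
  t=3: active resources = [5, 2], total = 7
  t=4: active resources = [5, 2], total = 7
  t=5: active resources = [3, 5, 2], total = 10
  t=6: active resources = [3, 5], total = 8
  t=7: active resources = [3, 5], total = 8
Peak resource demand = 10

10
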